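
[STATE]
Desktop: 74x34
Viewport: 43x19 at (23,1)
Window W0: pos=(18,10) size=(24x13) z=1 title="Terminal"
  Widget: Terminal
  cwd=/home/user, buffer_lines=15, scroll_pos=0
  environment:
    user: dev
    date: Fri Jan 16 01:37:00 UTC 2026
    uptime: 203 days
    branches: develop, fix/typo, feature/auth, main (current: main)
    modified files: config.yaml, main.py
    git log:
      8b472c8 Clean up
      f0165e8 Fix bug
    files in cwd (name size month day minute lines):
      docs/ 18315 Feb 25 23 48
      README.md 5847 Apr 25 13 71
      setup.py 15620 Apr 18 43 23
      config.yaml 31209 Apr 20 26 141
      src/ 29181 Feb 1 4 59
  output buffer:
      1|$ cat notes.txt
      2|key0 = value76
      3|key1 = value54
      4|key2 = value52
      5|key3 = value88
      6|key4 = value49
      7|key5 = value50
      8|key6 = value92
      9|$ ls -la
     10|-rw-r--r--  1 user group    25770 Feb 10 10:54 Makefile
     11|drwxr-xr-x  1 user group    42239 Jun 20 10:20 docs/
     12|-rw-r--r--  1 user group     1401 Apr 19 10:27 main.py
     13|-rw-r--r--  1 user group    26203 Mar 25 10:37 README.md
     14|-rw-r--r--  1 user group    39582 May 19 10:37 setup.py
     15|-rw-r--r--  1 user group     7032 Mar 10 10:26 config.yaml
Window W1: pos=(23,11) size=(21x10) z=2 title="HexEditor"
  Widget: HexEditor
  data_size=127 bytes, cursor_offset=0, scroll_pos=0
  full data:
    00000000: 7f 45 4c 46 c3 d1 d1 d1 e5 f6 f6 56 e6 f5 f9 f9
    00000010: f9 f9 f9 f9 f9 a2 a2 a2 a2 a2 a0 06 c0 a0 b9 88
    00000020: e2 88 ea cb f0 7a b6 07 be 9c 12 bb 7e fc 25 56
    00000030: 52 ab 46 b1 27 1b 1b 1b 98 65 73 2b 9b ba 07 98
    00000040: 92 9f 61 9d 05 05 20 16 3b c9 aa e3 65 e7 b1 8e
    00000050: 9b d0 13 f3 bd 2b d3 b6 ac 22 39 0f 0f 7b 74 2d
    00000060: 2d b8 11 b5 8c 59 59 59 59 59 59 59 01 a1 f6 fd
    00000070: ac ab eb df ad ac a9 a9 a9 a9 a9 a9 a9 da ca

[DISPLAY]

                                           
                                           
                                           
                                           
                                           
                                           
                                           
                                           
                                           
━━━━━━━━━━━━━━━━━━┓                        
┏━━━━━━━━━━━━━━━━━━━┓                      
┃ HexEditor         ┃                      
┠───────────────────┨                      
┃00000000  7F 45 4c ┃                      
┃00000010  f9 f9 f9 ┃                      
┃00000020  e2 88 ea ┃                      
┃00000030  52 ab 46 ┃                      
┃00000040  92 9f 61 ┃                      
┃00000050  9b d0 13 ┃                      


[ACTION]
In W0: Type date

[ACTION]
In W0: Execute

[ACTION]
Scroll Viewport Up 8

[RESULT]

                                           
                                           
                                           
                                           
                                           
                                           
                                           
                                           
                                           
                                           
━━━━━━━━━━━━━━━━━━┓                        
┏━━━━━━━━━━━━━━━━━━━┓                      
┃ HexEditor         ┃                      
┠───────────────────┨                      
┃00000000  7F 45 4c ┃                      
┃00000010  f9 f9 f9 ┃                      
┃00000020  e2 88 ea ┃                      
┃00000030  52 ab 46 ┃                      
┃00000040  92 9f 61 ┃                      


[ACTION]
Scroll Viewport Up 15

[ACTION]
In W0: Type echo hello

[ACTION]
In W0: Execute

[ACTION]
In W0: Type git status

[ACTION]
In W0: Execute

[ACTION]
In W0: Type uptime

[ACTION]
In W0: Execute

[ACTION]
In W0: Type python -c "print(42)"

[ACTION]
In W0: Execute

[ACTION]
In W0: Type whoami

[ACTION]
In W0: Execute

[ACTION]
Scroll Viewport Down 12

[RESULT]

┃ HexEditor         ┃                      
┠───────────────────┨                      
┃00000000  7F 45 4c ┃                      
┃00000010  f9 f9 f9 ┃                      
┃00000020  e2 88 ea ┃                      
┃00000030  52 ab 46 ┃                      
┃00000040  92 9f 61 ┃                      
┃00000050  9b d0 13 ┃                      
┗━━━━━━━━━━━━━━━━━━━┛                      
                  ┃                        
━━━━━━━━━━━━━━━━━━┛                        
                                           
                                           
                                           
                                           
                                           
                                           
                                           
                                           


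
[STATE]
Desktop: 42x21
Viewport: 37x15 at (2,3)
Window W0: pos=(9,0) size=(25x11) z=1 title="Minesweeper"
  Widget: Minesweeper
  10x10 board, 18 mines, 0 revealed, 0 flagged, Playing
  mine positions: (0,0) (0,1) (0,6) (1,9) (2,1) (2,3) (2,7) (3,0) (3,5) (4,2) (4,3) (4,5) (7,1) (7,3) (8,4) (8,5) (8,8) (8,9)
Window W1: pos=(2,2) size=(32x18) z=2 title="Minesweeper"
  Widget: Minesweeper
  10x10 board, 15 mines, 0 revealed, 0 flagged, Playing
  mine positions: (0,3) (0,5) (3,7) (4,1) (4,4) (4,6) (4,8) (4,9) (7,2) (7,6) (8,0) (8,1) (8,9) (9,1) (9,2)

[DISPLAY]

┃ Minesweeper                  ┃     
┠──────────────────────────────┨     
┃■■■■■■■■■■                    ┃     
┃■■■■■■■■■■                    ┃     
┃■■■■■■■■■■                    ┃     
┃■■■■■■■■■■                    ┃     
┃■■■■■■■■■■                    ┃     
┃■■■■■■■■■■                    ┃     
┃■■■■■■■■■■                    ┃     
┃■■■■■■■■■■                    ┃     
┃■■■■■■■■■■                    ┃     
┃■■■■■■■■■■                    ┃     
┃                              ┃     
┃                              ┃     
┃                              ┃     


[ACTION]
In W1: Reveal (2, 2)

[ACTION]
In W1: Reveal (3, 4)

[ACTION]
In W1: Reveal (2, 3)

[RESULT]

┃ Minesweeper                  ┃     
┠──────────────────────────────┨     
┃  1■■■■■■■                    ┃     
┃  11211■■■                    ┃     
┃      1■■■                    ┃     
┃1111122■■■                    ┃     
┃■■■■■■■■■■                    ┃     
┃■■■■■■■■■■                    ┃     
┃■■■■■■■■■■                    ┃     
┃■■■■■■■■■■                    ┃     
┃■■■■■■■■■■                    ┃     
┃■■■■■■■■■■                    ┃     
┃                              ┃     
┃                              ┃     
┃                              ┃     


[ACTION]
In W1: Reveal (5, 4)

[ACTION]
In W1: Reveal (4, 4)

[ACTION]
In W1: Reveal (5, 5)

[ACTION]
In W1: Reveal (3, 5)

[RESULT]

┃ Minesweeper                  ┃     
┠──────────────────────────────┨     
┃  1✹■✹■■■■                    ┃     
┃  11211■■■                    ┃     
┃      1■■■                    ┃     
┃1111122✹■■                    ┃     
┃■✹■■✹■✹■✹✹                    ┃     
┃■■■■1■■■■■                    ┃     
┃■■■■■■■■■■                    ┃     
┃■■✹■■■✹■■■                    ┃     
┃✹✹■■■■■■■✹                    ┃     
┃■✹✹■■■■■■■                    ┃     
┃                              ┃     
┃                              ┃     
┃                              ┃     


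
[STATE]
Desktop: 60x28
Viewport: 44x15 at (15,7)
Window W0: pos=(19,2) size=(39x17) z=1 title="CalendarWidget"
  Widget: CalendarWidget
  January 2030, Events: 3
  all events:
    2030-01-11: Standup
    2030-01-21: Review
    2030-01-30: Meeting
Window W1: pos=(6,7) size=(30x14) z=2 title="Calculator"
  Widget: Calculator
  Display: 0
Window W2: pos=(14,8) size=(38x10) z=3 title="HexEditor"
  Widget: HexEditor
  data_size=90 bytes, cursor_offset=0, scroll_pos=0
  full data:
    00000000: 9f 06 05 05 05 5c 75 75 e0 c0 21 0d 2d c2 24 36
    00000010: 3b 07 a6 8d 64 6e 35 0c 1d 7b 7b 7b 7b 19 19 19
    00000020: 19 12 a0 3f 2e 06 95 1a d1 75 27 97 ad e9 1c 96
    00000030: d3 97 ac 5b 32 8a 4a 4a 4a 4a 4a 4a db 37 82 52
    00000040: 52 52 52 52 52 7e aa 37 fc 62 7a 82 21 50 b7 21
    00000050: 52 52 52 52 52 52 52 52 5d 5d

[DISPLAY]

━━━━━━━━━━━━━━━━━━━━┓5  6                 ┃ 
━━━━━━━━━━━━━━━━━━━━━━━━━━━━━━━━━━━━┓     ┃ 
 HexEditor                          ┃     ┃ 
────────────────────────────────────┨     ┃ 
00000000  9F 06 05 05 05 5c 75 75  e┃     ┃ 
00000010  3b 07 a6 8d 64 6e 35 0c  1┃     ┃ 
00000020  19 12 a0 3f 2e 06 95 1a  d┃     ┃ 
00000030  d3 97 ac 5b 32 8a 4a 4a  4┃     ┃ 
00000040  52 52 52 52 52 7e aa 37  f┃     ┃ 
00000050  52 52 52 52 52 52 52 52  5┃     ┃ 
━━━━━━━━━━━━━━━━━━━━━━━━━━━━━━━━━━━━┛     ┃ 
│ = │ + │           ┃━━━━━━━━━━━━━━━━━━━━━┛ 
┴───┴───┘           ┃                       
━━━━━━━━━━━━━━━━━━━━┛                       
                                            


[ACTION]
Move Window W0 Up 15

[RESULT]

━━━━━━━━━━━━━━━━━━━━┓9 20                 ┃ 
━━━━━━━━━━━━━━━━━━━━━━━━━━━━━━━━━━━━┓     ┃ 
 HexEditor                          ┃     ┃ 
────────────────────────────────────┨     ┃ 
00000000  9F 06 05 05 05 5c 75 75  e┃     ┃ 
00000010  3b 07 a6 8d 64 6e 35 0c  1┃     ┃ 
00000020  19 12 a0 3f 2e 06 95 1a  d┃     ┃ 
00000030  d3 97 ac 5b 32 8a 4a 4a  4┃     ┃ 
00000040  52 52 52 52 52 7e aa 37  f┃     ┃ 
00000050  52 52 52 52 52 52 52 52  5┃━━━━━┛ 
━━━━━━━━━━━━━━━━━━━━━━━━━━━━━━━━━━━━┛       
│ = │ + │           ┃                       
┴───┴───┘           ┃                       
━━━━━━━━━━━━━━━━━━━━┛                       
                                            


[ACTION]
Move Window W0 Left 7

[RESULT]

━━━━━━━━━━━━━━━━━━━━┓              ┃        
━━━━━━━━━━━━━━━━━━━━━━━━━━━━━━━━━━━━┓       
 HexEditor                          ┃       
────────────────────────────────────┨       
00000000  9F 06 05 05 05 5c 75 75  e┃       
00000010  3b 07 a6 8d 64 6e 35 0c  1┃       
00000020  19 12 a0 3f 2e 06 95 1a  d┃       
00000030  d3 97 ac 5b 32 8a 4a 4a  4┃       
00000040  52 52 52 52 52 7e aa 37  f┃       
00000050  52 52 52 52 52 52 52 52  5┃       
━━━━━━━━━━━━━━━━━━━━━━━━━━━━━━━━━━━━┛       
│ = │ + │           ┃                       
┴───┴───┘           ┃                       
━━━━━━━━━━━━━━━━━━━━┛                       
                                            


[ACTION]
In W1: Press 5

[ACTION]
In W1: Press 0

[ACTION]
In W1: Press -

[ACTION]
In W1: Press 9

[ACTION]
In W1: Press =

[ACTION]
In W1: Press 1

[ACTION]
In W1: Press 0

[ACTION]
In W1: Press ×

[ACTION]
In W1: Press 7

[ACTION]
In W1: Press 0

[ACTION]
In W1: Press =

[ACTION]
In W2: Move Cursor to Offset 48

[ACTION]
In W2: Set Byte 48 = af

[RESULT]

━━━━━━━━━━━━━━━━━━━━┓              ┃        
━━━━━━━━━━━━━━━━━━━━━━━━━━━━━━━━━━━━┓       
 HexEditor                          ┃       
────────────────────────────────────┨       
00000000  9f 06 05 05 05 5c 75 75  e┃       
00000010  3b 07 a6 8d 64 6e 35 0c  1┃       
00000020  19 12 a0 3f 2e 06 95 1a  d┃       
00000030  AF 97 ac 5b 32 8a 4a 4a  4┃       
00000040  52 52 52 52 52 7e aa 37  f┃       
00000050  52 52 52 52 52 52 52 52  5┃       
━━━━━━━━━━━━━━━━━━━━━━━━━━━━━━━━━━━━┛       
│ = │ + │           ┃                       
┴───┴───┘           ┃                       
━━━━━━━━━━━━━━━━━━━━┛                       
                                            


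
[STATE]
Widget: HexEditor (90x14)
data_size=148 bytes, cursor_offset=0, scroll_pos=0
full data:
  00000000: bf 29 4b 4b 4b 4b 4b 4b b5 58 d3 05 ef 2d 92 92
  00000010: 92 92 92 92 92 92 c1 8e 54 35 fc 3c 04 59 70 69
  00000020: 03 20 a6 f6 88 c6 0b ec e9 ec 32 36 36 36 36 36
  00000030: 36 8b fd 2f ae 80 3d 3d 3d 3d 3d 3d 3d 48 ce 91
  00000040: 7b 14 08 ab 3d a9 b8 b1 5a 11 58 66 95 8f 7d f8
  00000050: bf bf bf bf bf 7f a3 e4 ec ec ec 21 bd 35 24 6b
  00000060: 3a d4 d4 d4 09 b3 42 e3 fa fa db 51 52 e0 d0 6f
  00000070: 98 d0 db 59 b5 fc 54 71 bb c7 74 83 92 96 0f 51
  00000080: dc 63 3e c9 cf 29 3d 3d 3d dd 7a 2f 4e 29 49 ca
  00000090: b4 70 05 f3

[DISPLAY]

00000000  BF 29 4b 4b 4b 4b 4b 4b  b5 58 d3 05 ef 2d 92 92  |.)KKKKKK.X...-..|            
00000010  92 92 92 92 92 92 c1 8e  54 35 fc 3c 04 59 70 69  |........T5.<.Ypi|            
00000020  03 20 a6 f6 88 c6 0b ec  e9 ec 32 36 36 36 36 36  |. ........266666|            
00000030  36 8b fd 2f ae 80 3d 3d  3d 3d 3d 3d 3d 48 ce 91  |6../..=======H..|            
00000040  7b 14 08 ab 3d a9 b8 b1  5a 11 58 66 95 8f 7d f8  |{...=...Z.Xf..}.|            
00000050  bf bf bf bf bf 7f a3 e4  ec ec ec 21 bd 35 24 6b  |...........!.5$k|            
00000060  3a d4 d4 d4 09 b3 42 e3  fa fa db 51 52 e0 d0 6f  |:.....B....QR..o|            
00000070  98 d0 db 59 b5 fc 54 71  bb c7 74 83 92 96 0f 51  |...Y..Tq..t....Q|            
00000080  dc 63 3e c9 cf 29 3d 3d  3d dd 7a 2f 4e 29 49 ca  |.c>..)===.z/N)I.|            
00000090  b4 70 05 f3                                       |.p..            |            
                                                                                          
                                                                                          
                                                                                          
                                                                                          


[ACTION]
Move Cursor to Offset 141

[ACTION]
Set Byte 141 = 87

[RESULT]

00000000  bf 29 4b 4b 4b 4b 4b 4b  b5 58 d3 05 ef 2d 92 92  |.)KKKKKK.X...-..|            
00000010  92 92 92 92 92 92 c1 8e  54 35 fc 3c 04 59 70 69  |........T5.<.Ypi|            
00000020  03 20 a6 f6 88 c6 0b ec  e9 ec 32 36 36 36 36 36  |. ........266666|            
00000030  36 8b fd 2f ae 80 3d 3d  3d 3d 3d 3d 3d 48 ce 91  |6../..=======H..|            
00000040  7b 14 08 ab 3d a9 b8 b1  5a 11 58 66 95 8f 7d f8  |{...=...Z.Xf..}.|            
00000050  bf bf bf bf bf 7f a3 e4  ec ec ec 21 bd 35 24 6b  |...........!.5$k|            
00000060  3a d4 d4 d4 09 b3 42 e3  fa fa db 51 52 e0 d0 6f  |:.....B....QR..o|            
00000070  98 d0 db 59 b5 fc 54 71  bb c7 74 83 92 96 0f 51  |...Y..Tq..t....Q|            
00000080  dc 63 3e c9 cf 29 3d 3d  3d dd 7a 2f 4e 87 49 ca  |.c>..)===.z/N.I.|            
00000090  b4 70 05 f3                                       |.p..            |            
                                                                                          
                                                                                          
                                                                                          
                                                                                          


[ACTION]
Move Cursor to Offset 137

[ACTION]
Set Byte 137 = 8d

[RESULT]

00000000  bf 29 4b 4b 4b 4b 4b 4b  b5 58 d3 05 ef 2d 92 92  |.)KKKKKK.X...-..|            
00000010  92 92 92 92 92 92 c1 8e  54 35 fc 3c 04 59 70 69  |........T5.<.Ypi|            
00000020  03 20 a6 f6 88 c6 0b ec  e9 ec 32 36 36 36 36 36  |. ........266666|            
00000030  36 8b fd 2f ae 80 3d 3d  3d 3d 3d 3d 3d 48 ce 91  |6../..=======H..|            
00000040  7b 14 08 ab 3d a9 b8 b1  5a 11 58 66 95 8f 7d f8  |{...=...Z.Xf..}.|            
00000050  bf bf bf bf bf 7f a3 e4  ec ec ec 21 bd 35 24 6b  |...........!.5$k|            
00000060  3a d4 d4 d4 09 b3 42 e3  fa fa db 51 52 e0 d0 6f  |:.....B....QR..o|            
00000070  98 d0 db 59 b5 fc 54 71  bb c7 74 83 92 96 0f 51  |...Y..Tq..t....Q|            
00000080  dc 63 3e c9 cf 29 3d 3d  3d 8D 7a 2f 4e 87 49 ca  |.c>..)===.z/N.I.|            
00000090  b4 70 05 f3                                       |.p..            |            
                                                                                          
                                                                                          
                                                                                          
                                                                                          


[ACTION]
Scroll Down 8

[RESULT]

00000080  dc 63 3e c9 cf 29 3d 3d  3d 8D 7a 2f 4e 87 49 ca  |.c>..)===.z/N.I.|            
00000090  b4 70 05 f3                                       |.p..            |            
                                                                                          
                                                                                          
                                                                                          
                                                                                          
                                                                                          
                                                                                          
                                                                                          
                                                                                          
                                                                                          
                                                                                          
                                                                                          
                                                                                          


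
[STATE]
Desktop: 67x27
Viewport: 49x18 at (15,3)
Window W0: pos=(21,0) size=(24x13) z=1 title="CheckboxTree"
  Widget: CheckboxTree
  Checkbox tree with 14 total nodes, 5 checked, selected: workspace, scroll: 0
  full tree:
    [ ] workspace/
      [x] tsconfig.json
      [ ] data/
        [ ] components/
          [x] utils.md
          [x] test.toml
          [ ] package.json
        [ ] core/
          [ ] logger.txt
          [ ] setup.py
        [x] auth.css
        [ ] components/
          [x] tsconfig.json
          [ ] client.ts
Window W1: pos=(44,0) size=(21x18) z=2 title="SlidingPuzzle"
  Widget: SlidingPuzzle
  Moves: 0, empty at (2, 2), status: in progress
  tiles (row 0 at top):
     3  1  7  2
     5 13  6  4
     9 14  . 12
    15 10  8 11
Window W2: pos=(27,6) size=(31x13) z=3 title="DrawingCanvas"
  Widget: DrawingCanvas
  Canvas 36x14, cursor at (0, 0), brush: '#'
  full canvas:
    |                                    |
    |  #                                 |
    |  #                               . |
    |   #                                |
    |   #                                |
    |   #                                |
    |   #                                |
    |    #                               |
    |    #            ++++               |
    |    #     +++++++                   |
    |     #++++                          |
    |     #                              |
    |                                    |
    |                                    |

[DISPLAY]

      ┃>[-] workspace/       ┃┌────┬────┬────┬───
      ┃   [x] tsconfig.json  ┃│  3 │  1 │  7 │  2
      ┃   [-] data/          ┃├────┼────┼────┼───
      ┃     ┏━━━━━━━━━━━━━━━━━━━━━━━━━━━━━┓6 │  4
      ┃     ┃ DrawingCanvas               ┃──┼───
      ┃     ┠─────────────────────────────┨  │ 12
      ┃     ┃+                            ┃──┼───
      ┃     ┃  #                          ┃8 │ 11
      ┃     ┃  #                          ┃──┴───
      ┗━━━━━┃   #                         ┃      
            ┃   #                         ┃      
            ┃   #                         ┃      
            ┃   #                         ┃      
            ┃    #                        ┃      
            ┃    #            ++++        ┃━━━━━━
            ┗━━━━━━━━━━━━━━━━━━━━━━━━━━━━━┛      
                                                 
                                                 


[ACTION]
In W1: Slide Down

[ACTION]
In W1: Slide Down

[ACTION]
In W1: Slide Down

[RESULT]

      ┃>[-] workspace/       ┃┌────┬────┬────┬───
      ┃   [x] tsconfig.json  ┃│  3 │  1 │    │  2
      ┃   [-] data/          ┃├────┼────┼────┼───
      ┃     ┏━━━━━━━━━━━━━━━━━━━━━━━━━━━━━┓7 │  4
      ┃     ┃ DrawingCanvas               ┃──┼───
      ┃     ┠─────────────────────────────┨6 │ 12
      ┃     ┃+                            ┃──┼───
      ┃     ┃  #                          ┃8 │ 11
      ┃     ┃  #                          ┃──┴───
      ┗━━━━━┃   #                         ┃      
            ┃   #                         ┃      
            ┃   #                         ┃      
            ┃   #                         ┃      
            ┃    #                        ┃      
            ┃    #            ++++        ┃━━━━━━
            ┗━━━━━━━━━━━━━━━━━━━━━━━━━━━━━┛      
                                                 
                                                 


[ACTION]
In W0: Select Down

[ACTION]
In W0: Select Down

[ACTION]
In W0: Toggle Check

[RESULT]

      ┃ [x] workspace/       ┃┌────┬────┬────┬───
      ┃   [x] tsconfig.json  ┃│  3 │  1 │    │  2
      ┃>  [x] data/          ┃├────┼────┼────┼───
      ┃     ┏━━━━━━━━━━━━━━━━━━━━━━━━━━━━━┓7 │  4
      ┃     ┃ DrawingCanvas               ┃──┼───
      ┃     ┠─────────────────────────────┨6 │ 12
      ┃     ┃+                            ┃──┼───
      ┃     ┃  #                          ┃8 │ 11
      ┃     ┃  #                          ┃──┴───
      ┗━━━━━┃   #                         ┃      
            ┃   #                         ┃      
            ┃   #                         ┃      
            ┃   #                         ┃      
            ┃    #                        ┃      
            ┃    #            ++++        ┃━━━━━━
            ┗━━━━━━━━━━━━━━━━━━━━━━━━━━━━━┛      
                                                 
                                                 


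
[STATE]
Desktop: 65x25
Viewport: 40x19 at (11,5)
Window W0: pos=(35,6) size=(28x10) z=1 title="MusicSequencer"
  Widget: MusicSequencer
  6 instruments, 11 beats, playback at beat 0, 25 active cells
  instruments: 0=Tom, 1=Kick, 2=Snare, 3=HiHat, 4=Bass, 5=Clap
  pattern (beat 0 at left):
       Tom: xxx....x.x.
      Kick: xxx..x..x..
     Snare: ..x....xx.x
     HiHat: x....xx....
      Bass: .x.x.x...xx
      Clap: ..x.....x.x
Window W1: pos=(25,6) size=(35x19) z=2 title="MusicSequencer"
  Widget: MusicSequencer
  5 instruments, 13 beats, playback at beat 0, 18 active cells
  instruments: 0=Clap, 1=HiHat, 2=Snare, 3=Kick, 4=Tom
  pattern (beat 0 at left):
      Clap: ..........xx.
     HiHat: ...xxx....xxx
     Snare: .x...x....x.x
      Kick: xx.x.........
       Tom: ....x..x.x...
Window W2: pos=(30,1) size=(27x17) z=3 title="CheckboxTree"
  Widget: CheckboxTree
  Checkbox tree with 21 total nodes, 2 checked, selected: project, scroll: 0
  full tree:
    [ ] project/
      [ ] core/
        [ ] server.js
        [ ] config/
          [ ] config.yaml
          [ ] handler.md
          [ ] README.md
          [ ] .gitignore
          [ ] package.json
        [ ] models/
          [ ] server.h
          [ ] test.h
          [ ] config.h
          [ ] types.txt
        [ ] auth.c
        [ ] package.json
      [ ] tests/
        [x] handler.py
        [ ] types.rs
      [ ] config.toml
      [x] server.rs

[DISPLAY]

                   ┃   [ ] core/        
              ┏━━━━┃     [ ] server.js  
              ┃ Mus┃     [ ] config/    
              ┠────┃       [ ] config.ya
              ┃    ┃       [ ] handler.m
              ┃  Cl┃       [ ] README.md
              ┃ HiH┃       [ ] .gitignor
              ┃ Sna┃       [ ] package.j
              ┃  Ki┃     [ ] models/    
              ┃   T┃       [ ] server.h 
              ┃    ┃       [ ] test.h   
              ┃    ┃       [ ] config.h 
              ┃    ┗━━━━━━━━━━━━━━━━━━━━
              ┃                         
              ┃                         
              ┃                         
              ┃                         
              ┃                         
              ┃                         


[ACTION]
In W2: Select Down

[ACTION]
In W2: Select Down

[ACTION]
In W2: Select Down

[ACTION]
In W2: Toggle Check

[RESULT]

                   ┃   [-] core/        
              ┏━━━━┃     [ ] server.js  
              ┃ Mus┃>    [x] config/    
              ┠────┃       [x] config.ya
              ┃    ┃       [x] handler.m
              ┃  Cl┃       [x] README.md
              ┃ HiH┃       [x] .gitignor
              ┃ Sna┃       [x] package.j
              ┃  Ki┃     [ ] models/    
              ┃   T┃       [ ] server.h 
              ┃    ┃       [ ] test.h   
              ┃    ┃       [ ] config.h 
              ┃    ┗━━━━━━━━━━━━━━━━━━━━
              ┃                         
              ┃                         
              ┃                         
              ┃                         
              ┃                         
              ┃                         


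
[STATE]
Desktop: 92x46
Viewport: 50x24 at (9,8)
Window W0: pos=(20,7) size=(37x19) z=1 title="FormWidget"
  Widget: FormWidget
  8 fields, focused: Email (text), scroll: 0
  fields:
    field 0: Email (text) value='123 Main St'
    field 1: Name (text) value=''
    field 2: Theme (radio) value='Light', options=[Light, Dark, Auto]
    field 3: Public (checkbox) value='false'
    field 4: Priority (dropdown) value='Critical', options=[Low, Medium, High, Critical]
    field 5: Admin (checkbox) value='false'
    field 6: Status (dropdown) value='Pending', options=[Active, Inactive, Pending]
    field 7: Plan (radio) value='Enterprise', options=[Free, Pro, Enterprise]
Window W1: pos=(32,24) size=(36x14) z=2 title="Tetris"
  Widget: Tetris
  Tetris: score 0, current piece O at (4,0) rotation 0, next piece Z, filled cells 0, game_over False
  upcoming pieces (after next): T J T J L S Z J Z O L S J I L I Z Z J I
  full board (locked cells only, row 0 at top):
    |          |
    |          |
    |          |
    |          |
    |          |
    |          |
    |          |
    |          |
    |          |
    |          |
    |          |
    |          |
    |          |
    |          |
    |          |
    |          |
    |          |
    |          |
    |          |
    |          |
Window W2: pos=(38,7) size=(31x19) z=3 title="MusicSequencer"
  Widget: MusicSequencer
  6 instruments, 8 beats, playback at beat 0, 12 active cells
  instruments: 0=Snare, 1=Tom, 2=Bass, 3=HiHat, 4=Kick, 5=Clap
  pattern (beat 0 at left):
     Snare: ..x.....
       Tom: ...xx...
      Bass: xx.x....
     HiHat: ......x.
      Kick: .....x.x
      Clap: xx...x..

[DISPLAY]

           ┃ FormWidget      ┃ MusicSequencer     
           ┠─────────────────┠────────────────────
           ┃> Email:      [12┃      ▼1234567      
           ┃  Name:       [  ┃ Snare··█·····      
           ┃  Theme:      (●)┃   Tom···██···      
           ┃  Public:     [ ]┃  Bass██·█····      
           ┃  Priority:   [Cr┃ HiHat······█·      
           ┃  Admin:      [ ]┃  Kick·····█·█      
           ┃  Status:     [Pe┃  Clap██···█··      
           ┃  Plan:       ( )┃                    
           ┃                 ┃                    
           ┃                 ┃                    
           ┃                 ┃                    
           ┃                 ┃                    
           ┃                 ┃                    
           ┃                 ┃                    
           ┃           ┏━━━━━┃                    
           ┗━━━━━━━━━━━┃ Tetr┗━━━━━━━━━━━━━━━━━━━━
                       ┠──────────────────────────
                       ┃          │Next:          
                       ┃          │▓▓             
                       ┃          │ ▓▓            
                       ┃          │               
                       ┃          │               


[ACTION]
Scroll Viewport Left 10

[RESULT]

                    ┃ FormWidget      ┃ MusicSeque
                    ┠─────────────────┠───────────
                    ┃> Email:      [12┃      ▼1234
                    ┃  Name:       [  ┃ Snare··█··
                    ┃  Theme:      (●)┃   Tom···██
                    ┃  Public:     [ ]┃  Bass██·█·
                    ┃  Priority:   [Cr┃ HiHat·····
                    ┃  Admin:      [ ]┃  Kick·····
                    ┃  Status:     [Pe┃  Clap██···
                    ┃  Plan:       ( )┃           
                    ┃                 ┃           
                    ┃                 ┃           
                    ┃                 ┃           
                    ┃                 ┃           
                    ┃                 ┃           
                    ┃                 ┃           
                    ┃           ┏━━━━━┃           
                    ┗━━━━━━━━━━━┃ Tetr┗━━━━━━━━━━━
                                ┠─────────────────
                                ┃          │Next: 
                                ┃          │▓▓    
                                ┃          │ ▓▓   
                                ┃          │      
                                ┃          │      


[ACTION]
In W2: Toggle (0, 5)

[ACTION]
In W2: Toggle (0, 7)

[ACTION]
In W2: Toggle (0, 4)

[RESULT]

                    ┃ FormWidget      ┃ MusicSeque
                    ┠─────────────────┠───────────
                    ┃> Email:      [12┃      ▼1234
                    ┃  Name:       [  ┃ Snare··█·█
                    ┃  Theme:      (●)┃   Tom···██
                    ┃  Public:     [ ]┃  Bass██·█·
                    ┃  Priority:   [Cr┃ HiHat·····
                    ┃  Admin:      [ ]┃  Kick·····
                    ┃  Status:     [Pe┃  Clap██···
                    ┃  Plan:       ( )┃           
                    ┃                 ┃           
                    ┃                 ┃           
                    ┃                 ┃           
                    ┃                 ┃           
                    ┃                 ┃           
                    ┃                 ┃           
                    ┃           ┏━━━━━┃           
                    ┗━━━━━━━━━━━┃ Tetr┗━━━━━━━━━━━
                                ┠─────────────────
                                ┃          │Next: 
                                ┃          │▓▓    
                                ┃          │ ▓▓   
                                ┃          │      
                                ┃          │      


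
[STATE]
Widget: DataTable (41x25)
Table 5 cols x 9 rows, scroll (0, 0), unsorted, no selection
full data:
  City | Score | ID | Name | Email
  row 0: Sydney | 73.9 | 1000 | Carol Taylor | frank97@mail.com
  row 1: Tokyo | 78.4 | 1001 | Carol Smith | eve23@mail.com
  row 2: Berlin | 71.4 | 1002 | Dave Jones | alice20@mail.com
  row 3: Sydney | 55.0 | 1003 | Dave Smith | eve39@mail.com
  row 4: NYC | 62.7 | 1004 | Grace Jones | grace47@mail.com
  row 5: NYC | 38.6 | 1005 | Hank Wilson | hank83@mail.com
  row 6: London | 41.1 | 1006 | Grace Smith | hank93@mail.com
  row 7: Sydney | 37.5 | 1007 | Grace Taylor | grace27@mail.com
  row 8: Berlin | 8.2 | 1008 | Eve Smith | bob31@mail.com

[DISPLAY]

City  │Score│ID  │Name        │Email     
──────┼─────┼────┼────────────┼──────────
Sydney│73.9 │1000│Carol Taylor│frank97@ma
Tokyo │78.4 │1001│Carol Smith │eve23@mail
Berlin│71.4 │1002│Dave Jones  │alice20@ma
Sydney│55.0 │1003│Dave Smith  │eve39@mail
NYC   │62.7 │1004│Grace Jones │grace47@ma
NYC   │38.6 │1005│Hank Wilson │hank83@mai
London│41.1 │1006│Grace Smith │hank93@mai
Sydney│37.5 │1007│Grace Taylor│grace27@ma
Berlin│8.2  │1008│Eve Smith   │bob31@mail
                                         
                                         
                                         
                                         
                                         
                                         
                                         
                                         
                                         
                                         
                                         
                                         
                                         
                                         


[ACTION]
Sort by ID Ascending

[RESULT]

City  │Score│ID ▲│Name        │Email     
──────┼─────┼────┼────────────┼──────────
Sydney│73.9 │1000│Carol Taylor│frank97@ma
Tokyo │78.4 │1001│Carol Smith │eve23@mail
Berlin│71.4 │1002│Dave Jones  │alice20@ma
Sydney│55.0 │1003│Dave Smith  │eve39@mail
NYC   │62.7 │1004│Grace Jones │grace47@ma
NYC   │38.6 │1005│Hank Wilson │hank83@mai
London│41.1 │1006│Grace Smith │hank93@mai
Sydney│37.5 │1007│Grace Taylor│grace27@ma
Berlin│8.2  │1008│Eve Smith   │bob31@mail
                                         
                                         
                                         
                                         
                                         
                                         
                                         
                                         
                                         
                                         
                                         
                                         
                                         
                                         


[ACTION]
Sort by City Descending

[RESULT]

City ▼│Score│ID  │Name        │Email     
──────┼─────┼────┼────────────┼──────────
Tokyo │78.4 │1001│Carol Smith │eve23@mail
Sydney│73.9 │1000│Carol Taylor│frank97@ma
Sydney│55.0 │1003│Dave Smith  │eve39@mail
Sydney│37.5 │1007│Grace Taylor│grace27@ma
NYC   │62.7 │1004│Grace Jones │grace47@ma
NYC   │38.6 │1005│Hank Wilson │hank83@mai
London│41.1 │1006│Grace Smith │hank93@mai
Berlin│71.4 │1002│Dave Jones  │alice20@ma
Berlin│8.2  │1008│Eve Smith   │bob31@mail
                                         
                                         
                                         
                                         
                                         
                                         
                                         
                                         
                                         
                                         
                                         
                                         
                                         
                                         


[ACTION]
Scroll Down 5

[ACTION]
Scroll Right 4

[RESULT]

 ▼│Score│ID  │Name        │Email         
──┼─────┼────┼────────────┼──────────────
o │78.4 │1001│Carol Smith │eve23@mail.com
ey│73.9 │1000│Carol Taylor│frank97@mail.c
ey│55.0 │1003│Dave Smith  │eve39@mail.com
ey│37.5 │1007│Grace Taylor│grace27@mail.c
  │62.7 │1004│Grace Jones │grace47@mail.c
  │38.6 │1005│Hank Wilson │hank83@mail.co
on│41.1 │1006│Grace Smith │hank93@mail.co
in│71.4 │1002│Dave Jones  │alice20@mail.c
in│8.2  │1008│Eve Smith   │bob31@mail.com
                                         
                                         
                                         
                                         
                                         
                                         
                                         
                                         
                                         
                                         
                                         
                                         
                                         
                                         


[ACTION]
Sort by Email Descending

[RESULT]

  │Score│ID  │Name        │Email         
──┼─────┼────┼────────────┼──────────────
on│41.1 │1006│Grace Smith │hank93@mail.co
  │38.6 │1005│Hank Wilson │hank83@mail.co
  │62.7 │1004│Grace Jones │grace47@mail.c
ey│37.5 │1007│Grace Taylor│grace27@mail.c
ey│73.9 │1000│Carol Taylor│frank97@mail.c
ey│55.0 │1003│Dave Smith  │eve39@mail.com
o │78.4 │1001│Carol Smith │eve23@mail.com
in│8.2  │1008│Eve Smith   │bob31@mail.com
in│71.4 │1002│Dave Jones  │alice20@mail.c
                                         
                                         
                                         
                                         
                                         
                                         
                                         
                                         
                                         
                                         
                                         
                                         
                                         
                                         
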